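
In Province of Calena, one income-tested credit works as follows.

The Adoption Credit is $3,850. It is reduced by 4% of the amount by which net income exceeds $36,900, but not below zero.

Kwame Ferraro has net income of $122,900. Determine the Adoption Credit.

Adoption Credit: 4% of the $86,000 excess over $36,900 is $3,440; credit = $3,850 − $3,440 = $410.

$410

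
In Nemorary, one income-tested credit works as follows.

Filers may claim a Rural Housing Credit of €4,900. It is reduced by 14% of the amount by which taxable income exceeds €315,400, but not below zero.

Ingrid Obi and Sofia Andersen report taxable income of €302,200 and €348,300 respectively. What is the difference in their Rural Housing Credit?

Ingrid (€302,200): Rural Housing Credit: €302,200 is at or below the €315,400 threshold, so the full €4,900 applies.
Sofia (€348,300): Rural Housing Credit: 14% of the €32,900 excess over €315,400 is €4,606; credit = €4,900 − €4,606 = €294.
Difference: |€4,900 − €294| = €4,606.

€4,606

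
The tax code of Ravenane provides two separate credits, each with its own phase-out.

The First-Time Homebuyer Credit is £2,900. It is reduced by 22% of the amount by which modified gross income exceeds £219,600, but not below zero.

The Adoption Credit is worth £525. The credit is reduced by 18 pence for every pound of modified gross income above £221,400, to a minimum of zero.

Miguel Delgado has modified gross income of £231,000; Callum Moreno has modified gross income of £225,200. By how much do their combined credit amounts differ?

£1,276

Miguel (£231,000): First-Time Homebuyer Credit: 22% of the £11,400 excess over £219,600 is £2,508; credit = £2,900 − £2,508 = £392. Adoption Credit: 18% of the £9,600 excess over £221,400 is £1,728 ≥ base, so the credit is £0. total £392 + £0 = £392
Callum (£225,200): First-Time Homebuyer Credit: 22% of the £5,600 excess over £219,600 is £1,232; credit = £2,900 − £1,232 = £1,668. Adoption Credit: 18% of the £3,800 excess over £221,400 is £684 ≥ base, so the credit is £0. total £1,668 + £0 = £1,668
Difference: |£392 − £1,668| = £1,276.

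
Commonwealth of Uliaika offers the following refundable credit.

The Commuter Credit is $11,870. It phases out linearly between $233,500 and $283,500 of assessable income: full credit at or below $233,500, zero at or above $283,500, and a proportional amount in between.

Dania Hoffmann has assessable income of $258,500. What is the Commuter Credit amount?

$5,935

Commuter Credit: $258,500 is $25,000 into a $50,000 phase-out range, leaving 25,000/50,000 of the credit: $11,870 × 25,000/50,000 = $5,935.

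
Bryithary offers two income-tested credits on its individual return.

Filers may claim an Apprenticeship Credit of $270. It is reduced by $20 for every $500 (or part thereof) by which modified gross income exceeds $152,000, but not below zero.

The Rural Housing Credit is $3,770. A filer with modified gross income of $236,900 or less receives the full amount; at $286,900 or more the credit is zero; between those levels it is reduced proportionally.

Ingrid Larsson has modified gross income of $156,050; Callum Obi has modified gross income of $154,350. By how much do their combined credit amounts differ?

$80

Ingrid ($156,050): Apprenticeship Credit: income exceeds $152,000 by $4,050, which is 9 full-or-partial $500 increments; reduction = 9 × $20 = $180, leaving $90. Rural Housing Credit: $156,050 is at or below the $236,900 threshold, so the full $3,770 applies. total $90 + $3,770 = $3,860
Callum ($154,350): Apprenticeship Credit: income exceeds $152,000 by $2,350, which is 5 full-or-partial $500 increments; reduction = 5 × $20 = $100, leaving $170. Rural Housing Credit: $154,350 is at or below the $236,900 threshold, so the full $3,770 applies. total $170 + $3,770 = $3,940
Difference: |$3,860 − $3,940| = $80.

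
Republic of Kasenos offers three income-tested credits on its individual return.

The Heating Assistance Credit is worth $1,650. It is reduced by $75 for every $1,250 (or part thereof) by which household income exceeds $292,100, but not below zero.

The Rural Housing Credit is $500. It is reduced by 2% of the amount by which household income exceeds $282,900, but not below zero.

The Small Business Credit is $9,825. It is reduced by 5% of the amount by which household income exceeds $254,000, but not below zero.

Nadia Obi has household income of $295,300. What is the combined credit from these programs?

$9,437

Heating Assistance Credit: income exceeds $292,100 by $3,200, which is 3 full-or-partial $1,250 increments; reduction = 3 × $75 = $225, leaving $1,425.
Rural Housing Credit: 2% of the $12,400 excess over $282,900 is $248; credit = $500 − $248 = $252.
Small Business Credit: 5% of the $41,300 excess over $254,000 is $2,065; credit = $9,825 − $2,065 = $7,760.
Total: $1,425 + $252 + $7,760 = $9,437.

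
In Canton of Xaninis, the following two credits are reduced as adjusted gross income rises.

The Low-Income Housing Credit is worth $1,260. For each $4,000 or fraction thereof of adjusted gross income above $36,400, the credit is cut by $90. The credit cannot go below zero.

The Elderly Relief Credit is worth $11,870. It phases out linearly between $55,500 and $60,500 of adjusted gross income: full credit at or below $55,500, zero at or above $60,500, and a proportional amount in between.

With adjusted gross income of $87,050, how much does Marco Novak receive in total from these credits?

$90

Low-Income Housing Credit: income exceeds $36,400 by $50,650, which is 13 full-or-partial $4,000 increments; reduction = 13 × $90 = $1,170, leaving $90.
Elderly Relief Credit: $87,050 is at or above $60,500, so the credit is $0.
Total: $90 + $0 = $90.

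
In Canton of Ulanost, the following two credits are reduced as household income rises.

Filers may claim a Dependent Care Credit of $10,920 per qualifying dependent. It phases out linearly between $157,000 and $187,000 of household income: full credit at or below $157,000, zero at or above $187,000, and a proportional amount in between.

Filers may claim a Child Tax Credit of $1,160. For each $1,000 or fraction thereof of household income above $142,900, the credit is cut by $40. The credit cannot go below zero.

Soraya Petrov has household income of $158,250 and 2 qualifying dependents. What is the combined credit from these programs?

$21,450

Dependent Care Credit: base = 2 × $10,920 = $21,840. $158,250 is $1,250 into a $30,000 phase-out range, leaving 28,750/30,000 of the credit: $21,840 × 28,750/30,000 = $20,930.
Child Tax Credit: income exceeds $142,900 by $15,350, which is 16 full-or-partial $1,000 increments; reduction = 16 × $40 = $640, leaving $520.
Total: $20,930 + $520 = $21,450.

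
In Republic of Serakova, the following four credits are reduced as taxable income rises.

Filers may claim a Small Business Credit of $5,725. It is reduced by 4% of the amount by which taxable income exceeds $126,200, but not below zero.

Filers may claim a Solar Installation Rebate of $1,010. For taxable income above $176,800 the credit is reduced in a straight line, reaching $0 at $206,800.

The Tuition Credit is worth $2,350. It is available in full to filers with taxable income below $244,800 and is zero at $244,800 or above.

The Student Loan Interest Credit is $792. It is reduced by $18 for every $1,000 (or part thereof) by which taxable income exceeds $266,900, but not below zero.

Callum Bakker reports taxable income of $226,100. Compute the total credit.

Small Business Credit: 4% of the $99,900 excess over $126,200 is $3,996; credit = $5,725 − $3,996 = $1,729.
Solar Installation Rebate: $226,100 is at or above $206,800, so the credit is $0.
Tuition Credit: $226,100 is below the $244,800 cutoff, so the full $2,350 applies.
Student Loan Interest Credit: $226,100 is at or below the $266,900 threshold, so the full $792 applies.
Total: $1,729 + $0 + $2,350 + $792 = $4,871.

$4,871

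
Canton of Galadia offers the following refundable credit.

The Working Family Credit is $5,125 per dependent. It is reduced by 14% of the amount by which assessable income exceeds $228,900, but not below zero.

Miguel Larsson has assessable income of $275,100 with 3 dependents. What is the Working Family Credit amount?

$8,907

Working Family Credit: base = 3 × $5,125 = $15,375. 14% of the $46,200 excess over $228,900 is $6,468; credit = $15,375 − $6,468 = $8,907.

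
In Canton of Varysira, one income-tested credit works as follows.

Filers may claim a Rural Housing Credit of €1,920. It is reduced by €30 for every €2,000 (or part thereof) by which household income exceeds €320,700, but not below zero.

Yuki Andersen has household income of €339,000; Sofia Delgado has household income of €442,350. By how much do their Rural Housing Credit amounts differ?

Yuki (€339,000): Rural Housing Credit: income exceeds €320,700 by €18,300, which is 10 full-or-partial €2,000 increments; reduction = 10 × €30 = €300, leaving €1,620.
Sofia (€442,350): Rural Housing Credit: income exceeds €320,700 by €121,650, which is 61 full-or-partial €2,000 increments; reduction = 61 × €30 = €1,830, leaving €90.
Difference: |€1,620 − €90| = €1,530.

€1,530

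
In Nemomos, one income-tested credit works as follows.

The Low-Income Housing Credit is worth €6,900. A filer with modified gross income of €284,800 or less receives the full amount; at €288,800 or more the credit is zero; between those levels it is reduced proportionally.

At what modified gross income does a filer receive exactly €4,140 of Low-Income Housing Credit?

€4,140 is 4,140/6,900 of the full €6,900, so 2,760/6,900 of the €4,000 range has been used: income = €284,800 + €4,000 × 2,760/6,900 = €286,400.

€286,400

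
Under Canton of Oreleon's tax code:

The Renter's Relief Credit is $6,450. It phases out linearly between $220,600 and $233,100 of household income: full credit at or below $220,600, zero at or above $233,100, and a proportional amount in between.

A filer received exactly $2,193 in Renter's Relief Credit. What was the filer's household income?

$2,193 is 2,193/6,450 of the full $6,450, so 4,257/6,450 of the $12,500 range has been used: income = $220,600 + $12,500 × 4,257/6,450 = $228,850.

$228,850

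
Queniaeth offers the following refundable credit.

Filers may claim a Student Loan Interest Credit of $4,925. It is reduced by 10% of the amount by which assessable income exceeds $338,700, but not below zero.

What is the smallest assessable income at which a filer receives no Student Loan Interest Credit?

$387,950

The credit falls by 10% of each dollar above $338,700, so it reaches zero when the excess is $4,925 / 10% = $49,250: income = $338,700 + $49,250 = $387,950.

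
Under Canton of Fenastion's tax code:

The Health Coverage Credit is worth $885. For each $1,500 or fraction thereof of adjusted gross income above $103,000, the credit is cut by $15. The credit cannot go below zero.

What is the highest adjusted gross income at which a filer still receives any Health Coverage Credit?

$190,000

After 58 increments the reduction is 58 × $15 = $870, leaving $15; one more increment wipes it out. Increment 58 ends at excess 58 × $1,500 = $87,000, so the highest qualifying income is $103,000 + $87,000 = $190,000.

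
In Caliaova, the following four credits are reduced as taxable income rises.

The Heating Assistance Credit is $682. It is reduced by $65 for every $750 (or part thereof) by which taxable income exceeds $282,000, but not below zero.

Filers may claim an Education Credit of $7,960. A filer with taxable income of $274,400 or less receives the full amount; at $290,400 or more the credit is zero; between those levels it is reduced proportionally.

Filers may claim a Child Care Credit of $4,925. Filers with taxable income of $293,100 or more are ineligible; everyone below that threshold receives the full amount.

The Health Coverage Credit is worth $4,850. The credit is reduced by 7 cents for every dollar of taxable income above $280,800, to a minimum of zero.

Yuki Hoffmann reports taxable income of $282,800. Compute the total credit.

$13,968

Heating Assistance Credit: income exceeds $282,000 by $800, which is 2 full-or-partial $750 increments; reduction = 2 × $65 = $130, leaving $552.
Education Credit: $282,800 is $8,400 into a $16,000 phase-out range, leaving 7,600/16,000 of the credit: $7,960 × 7,600/16,000 = $3,781.
Child Care Credit: $282,800 is below the $293,100 cutoff, so the full $4,925 applies.
Health Coverage Credit: 7% of the $2,000 excess over $280,800 is $140; credit = $4,850 − $140 = $4,710.
Total: $552 + $3,781 + $4,925 + $4,710 = $13,968.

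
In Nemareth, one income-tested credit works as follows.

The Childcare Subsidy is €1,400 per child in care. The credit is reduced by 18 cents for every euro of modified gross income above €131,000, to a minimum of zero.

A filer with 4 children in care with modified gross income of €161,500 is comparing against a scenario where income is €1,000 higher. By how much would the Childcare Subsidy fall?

€110

At €161,500 — base = 4 × €1,400 = €5,600. 18% of the €30,500 excess over €131,000 is €5,490; credit = €5,600 − €5,490 = €110.
At €162,500 — base = 4 × €1,400 = €5,600. 18% of the €31,500 excess over €131,000 is €5,670 ≥ base, so the credit is €0.
Lost: €110 − €0 = €110.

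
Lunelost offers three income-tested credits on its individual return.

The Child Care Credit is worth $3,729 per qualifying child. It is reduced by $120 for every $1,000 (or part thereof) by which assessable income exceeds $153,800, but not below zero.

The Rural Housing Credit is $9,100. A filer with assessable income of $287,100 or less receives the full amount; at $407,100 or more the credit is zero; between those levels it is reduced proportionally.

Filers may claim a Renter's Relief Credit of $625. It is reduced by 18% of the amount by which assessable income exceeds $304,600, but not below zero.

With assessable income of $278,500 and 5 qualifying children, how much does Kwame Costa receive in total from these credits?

$13,370

Child Care Credit: base = 5 × $3,729 = $18,645. income exceeds $153,800 by $124,700, which is 125 full-or-partial $1,000 increments; reduction = 125 × $120 = $15,000, leaving $3,645.
Rural Housing Credit: $278,500 is at or below the $287,100 threshold, so the full $9,100 applies.
Renter's Relief Credit: $278,500 is at or below the $304,600 threshold, so the full $625 applies.
Total: $3,645 + $9,100 + $625 = $13,370.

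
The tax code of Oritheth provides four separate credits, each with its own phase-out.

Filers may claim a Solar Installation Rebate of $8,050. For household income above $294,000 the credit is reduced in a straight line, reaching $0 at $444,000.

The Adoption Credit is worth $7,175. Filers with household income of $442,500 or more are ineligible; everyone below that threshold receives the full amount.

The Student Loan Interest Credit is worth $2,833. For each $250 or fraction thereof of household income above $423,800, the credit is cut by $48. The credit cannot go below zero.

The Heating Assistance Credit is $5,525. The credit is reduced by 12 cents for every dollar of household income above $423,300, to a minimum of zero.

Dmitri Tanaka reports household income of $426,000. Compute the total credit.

$15,743

Solar Installation Rebate: $426,000 is $132,000 into a $150,000 phase-out range, leaving 18,000/150,000 of the credit: $8,050 × 18,000/150,000 = $966.
Adoption Credit: $426,000 is below the $442,500 cutoff, so the full $7,175 applies.
Student Loan Interest Credit: income exceeds $423,800 by $2,200, which is 9 full-or-partial $250 increments; reduction = 9 × $48 = $432, leaving $2,401.
Heating Assistance Credit: 12% of the $2,700 excess over $423,300 is $324; credit = $5,525 − $324 = $5,201.
Total: $966 + $7,175 + $2,401 + $5,201 = $15,743.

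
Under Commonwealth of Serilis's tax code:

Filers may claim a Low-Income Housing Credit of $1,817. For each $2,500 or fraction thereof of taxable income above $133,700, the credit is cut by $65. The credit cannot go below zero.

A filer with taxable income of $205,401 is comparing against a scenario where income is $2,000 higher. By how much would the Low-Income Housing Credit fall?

$0

At $205,401 — income exceeds $133,700 by $71,701 → 29 increments × $65 = $1,885 ≥ base, so the credit is $0.
At $207,401 — income exceeds $133,700 by $73,701 → 30 increments × $65 = $1,950 ≥ base, so the credit is $0.
Lost: $0 − $0 = $0.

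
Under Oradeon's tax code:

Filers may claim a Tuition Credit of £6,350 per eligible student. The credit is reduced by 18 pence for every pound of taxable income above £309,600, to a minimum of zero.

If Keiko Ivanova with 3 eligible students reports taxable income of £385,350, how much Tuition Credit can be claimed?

Tuition Credit: base = 3 × £6,350 = £19,050. 18% of the £75,750 excess over £309,600 is £13,635; credit = £19,050 − £13,635 = £5,415.

£5,415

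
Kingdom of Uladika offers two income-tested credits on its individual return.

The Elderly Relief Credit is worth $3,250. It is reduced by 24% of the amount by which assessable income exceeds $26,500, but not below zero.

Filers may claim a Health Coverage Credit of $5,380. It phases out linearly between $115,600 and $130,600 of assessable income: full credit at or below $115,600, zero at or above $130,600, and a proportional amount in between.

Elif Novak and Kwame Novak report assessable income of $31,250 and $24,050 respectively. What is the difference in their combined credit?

$1,140

Elif ($31,250): Elderly Relief Credit: 24% of the $4,750 excess over $26,500 is $1,140; credit = $3,250 − $1,140 = $2,110. Health Coverage Credit: $31,250 is at or below the $115,600 threshold, so the full $5,380 applies. total $2,110 + $5,380 = $7,490
Kwame ($24,050): Elderly Relief Credit: $24,050 is at or below the $26,500 threshold, so the full $3,250 applies. Health Coverage Credit: $24,050 is at or below the $115,600 threshold, so the full $5,380 applies. total $3,250 + $5,380 = $8,630
Difference: |$7,490 − $8,630| = $1,140.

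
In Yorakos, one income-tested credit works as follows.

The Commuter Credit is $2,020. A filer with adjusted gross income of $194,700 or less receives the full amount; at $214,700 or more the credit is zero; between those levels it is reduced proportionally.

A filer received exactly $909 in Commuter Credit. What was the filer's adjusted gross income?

$909 is 909/2,020 of the full $2,020, so 1,111/2,020 of the $20,000 range has been used: income = $194,700 + $20,000 × 1,111/2,020 = $205,700.

$205,700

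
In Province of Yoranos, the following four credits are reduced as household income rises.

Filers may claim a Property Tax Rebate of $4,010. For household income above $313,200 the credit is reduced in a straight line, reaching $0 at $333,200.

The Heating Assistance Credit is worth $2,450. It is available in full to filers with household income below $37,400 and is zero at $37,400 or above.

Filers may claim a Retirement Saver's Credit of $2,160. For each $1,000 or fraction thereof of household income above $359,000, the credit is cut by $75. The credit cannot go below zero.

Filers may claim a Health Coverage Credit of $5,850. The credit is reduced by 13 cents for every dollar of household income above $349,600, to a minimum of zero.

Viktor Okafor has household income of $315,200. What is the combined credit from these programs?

Property Tax Rebate: $315,200 is $2,000 into a $20,000 phase-out range, leaving 18,000/20,000 of the credit: $4,010 × 18,000/20,000 = $3,609.
Heating Assistance Credit: $315,200 meets or exceeds the $37,400 cutoff, so the credit is $0.
Retirement Saver's Credit: $315,200 is at or below the $359,000 threshold, so the full $2,160 applies.
Health Coverage Credit: $315,200 is at or below the $349,600 threshold, so the full $5,850 applies.
Total: $3,609 + $0 + $2,160 + $5,850 = $11,619.

$11,619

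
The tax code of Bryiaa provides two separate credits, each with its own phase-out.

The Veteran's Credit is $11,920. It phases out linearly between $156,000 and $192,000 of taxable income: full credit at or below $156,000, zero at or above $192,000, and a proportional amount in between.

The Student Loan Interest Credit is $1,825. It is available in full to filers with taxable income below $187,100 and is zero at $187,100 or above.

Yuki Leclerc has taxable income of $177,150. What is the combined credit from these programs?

$6,742

Veteran's Credit: $177,150 is $21,150 into a $36,000 phase-out range, leaving 14,850/36,000 of the credit: $11,920 × 14,850/36,000 = $4,917.
Student Loan Interest Credit: $177,150 is below the $187,100 cutoff, so the full $1,825 applies.
Total: $4,917 + $1,825 = $6,742.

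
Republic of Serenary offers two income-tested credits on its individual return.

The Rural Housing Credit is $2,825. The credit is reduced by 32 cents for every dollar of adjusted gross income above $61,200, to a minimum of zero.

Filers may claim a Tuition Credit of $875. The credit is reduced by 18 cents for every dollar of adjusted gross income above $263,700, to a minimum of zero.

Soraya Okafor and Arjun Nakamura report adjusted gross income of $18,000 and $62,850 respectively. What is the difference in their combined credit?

$528

Soraya ($18,000): Rural Housing Credit: $18,000 is at or below the $61,200 threshold, so the full $2,825 applies. Tuition Credit: $18,000 is at or below the $263,700 threshold, so the full $875 applies. total $2,825 + $875 = $3,700
Arjun ($62,850): Rural Housing Credit: 32% of the $1,650 excess over $61,200 is $528; credit = $2,825 − $528 = $2,297. Tuition Credit: $62,850 is at or below the $263,700 threshold, so the full $875 applies. total $2,297 + $875 = $3,172
Difference: |$3,700 − $3,172| = $528.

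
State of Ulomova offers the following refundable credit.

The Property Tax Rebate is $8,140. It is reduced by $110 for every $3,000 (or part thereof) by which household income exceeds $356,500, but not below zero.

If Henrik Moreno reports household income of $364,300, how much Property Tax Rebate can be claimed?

$7,810

Property Tax Rebate: income exceeds $356,500 by $7,800, which is 3 full-or-partial $3,000 increments; reduction = 3 × $110 = $330, leaving $7,810.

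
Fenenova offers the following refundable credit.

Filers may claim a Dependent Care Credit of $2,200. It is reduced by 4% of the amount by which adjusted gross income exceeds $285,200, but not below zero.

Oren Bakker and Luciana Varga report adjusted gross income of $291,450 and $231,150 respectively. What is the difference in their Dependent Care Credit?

Oren ($291,450): Dependent Care Credit: 4% of the $6,250 excess over $285,200 is $250; credit = $2,200 − $250 = $1,950.
Luciana ($231,150): Dependent Care Credit: $231,150 is at or below the $285,200 threshold, so the full $2,200 applies.
Difference: |$1,950 − $2,200| = $250.

$250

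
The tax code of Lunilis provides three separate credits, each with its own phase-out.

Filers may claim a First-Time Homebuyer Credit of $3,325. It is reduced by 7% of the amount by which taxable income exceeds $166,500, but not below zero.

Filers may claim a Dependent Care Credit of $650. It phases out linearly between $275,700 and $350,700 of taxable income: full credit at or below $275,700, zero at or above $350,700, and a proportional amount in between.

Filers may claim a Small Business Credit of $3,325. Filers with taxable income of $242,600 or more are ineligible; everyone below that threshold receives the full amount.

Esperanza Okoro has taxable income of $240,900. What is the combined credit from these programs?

$3,975

First-Time Homebuyer Credit: 7% of the $74,400 excess over $166,500 is $5,208 ≥ base, so the credit is $0.
Dependent Care Credit: $240,900 is at or below the $275,700 threshold, so the full $650 applies.
Small Business Credit: $240,900 is below the $242,600 cutoff, so the full $3,325 applies.
Total: $0 + $650 + $3,325 = $3,975.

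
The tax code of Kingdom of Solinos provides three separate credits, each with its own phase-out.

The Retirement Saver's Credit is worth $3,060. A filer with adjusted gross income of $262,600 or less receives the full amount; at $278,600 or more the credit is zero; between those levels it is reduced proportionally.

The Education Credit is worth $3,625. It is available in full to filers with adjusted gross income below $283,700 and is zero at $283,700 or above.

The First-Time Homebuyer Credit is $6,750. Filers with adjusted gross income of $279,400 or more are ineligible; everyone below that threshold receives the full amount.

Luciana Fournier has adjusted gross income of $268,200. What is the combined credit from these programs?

Retirement Saver's Credit: $268,200 is $5,600 into a $16,000 phase-out range, leaving 10,400/16,000 of the credit: $3,060 × 10,400/16,000 = $1,989.
Education Credit: $268,200 is below the $283,700 cutoff, so the full $3,625 applies.
First-Time Homebuyer Credit: $268,200 is below the $279,400 cutoff, so the full $6,750 applies.
Total: $1,989 + $3,625 + $6,750 = $12,364.

$12,364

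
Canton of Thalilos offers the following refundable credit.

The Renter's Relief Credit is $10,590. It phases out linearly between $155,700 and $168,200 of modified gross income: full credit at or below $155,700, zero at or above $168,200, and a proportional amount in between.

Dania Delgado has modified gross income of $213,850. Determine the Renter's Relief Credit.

Renter's Relief Credit: $213,850 is at or above $168,200, so the credit is $0.

$0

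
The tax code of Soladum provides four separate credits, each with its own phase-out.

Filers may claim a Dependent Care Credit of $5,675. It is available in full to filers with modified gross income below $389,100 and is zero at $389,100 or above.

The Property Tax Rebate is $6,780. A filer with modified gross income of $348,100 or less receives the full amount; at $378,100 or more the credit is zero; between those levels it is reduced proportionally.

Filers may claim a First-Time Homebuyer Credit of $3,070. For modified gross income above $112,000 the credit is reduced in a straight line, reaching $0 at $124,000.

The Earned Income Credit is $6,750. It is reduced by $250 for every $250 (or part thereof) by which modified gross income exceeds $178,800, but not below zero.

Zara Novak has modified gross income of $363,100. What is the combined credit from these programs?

Dependent Care Credit: $363,100 is below the $389,100 cutoff, so the full $5,675 applies.
Property Tax Rebate: $363,100 is $15,000 into a $30,000 phase-out range, leaving 15,000/30,000 of the credit: $6,780 × 15,000/30,000 = $3,390.
First-Time Homebuyer Credit: $363,100 is at or above $124,000, so the credit is $0.
Earned Income Credit: income exceeds $178,800 by $184,300 → 738 increments × $250 = $184,500 ≥ base, so the credit is $0.
Total: $5,675 + $3,390 + $0 + $0 = $9,065.

$9,065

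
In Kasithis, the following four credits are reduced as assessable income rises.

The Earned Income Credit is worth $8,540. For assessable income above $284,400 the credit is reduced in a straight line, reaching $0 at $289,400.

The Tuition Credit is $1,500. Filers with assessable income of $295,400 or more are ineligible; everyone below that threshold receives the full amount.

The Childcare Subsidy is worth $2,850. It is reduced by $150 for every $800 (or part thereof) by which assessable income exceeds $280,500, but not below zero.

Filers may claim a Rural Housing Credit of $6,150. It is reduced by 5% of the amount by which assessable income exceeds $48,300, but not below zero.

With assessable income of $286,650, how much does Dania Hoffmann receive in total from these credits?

$7,847

Earned Income Credit: $286,650 is $2,250 into a $5,000 phase-out range, leaving 2,750/5,000 of the credit: $8,540 × 2,750/5,000 = $4,697.
Tuition Credit: $286,650 is below the $295,400 cutoff, so the full $1,500 applies.
Childcare Subsidy: income exceeds $280,500 by $6,150, which is 8 full-or-partial $800 increments; reduction = 8 × $150 = $1,200, leaving $1,650.
Rural Housing Credit: 5% of the $238,350 excess over $48,300 is $11,917.50 ≥ base, so the credit is $0.
Total: $4,697 + $1,500 + $1,650 + $0 = $7,847.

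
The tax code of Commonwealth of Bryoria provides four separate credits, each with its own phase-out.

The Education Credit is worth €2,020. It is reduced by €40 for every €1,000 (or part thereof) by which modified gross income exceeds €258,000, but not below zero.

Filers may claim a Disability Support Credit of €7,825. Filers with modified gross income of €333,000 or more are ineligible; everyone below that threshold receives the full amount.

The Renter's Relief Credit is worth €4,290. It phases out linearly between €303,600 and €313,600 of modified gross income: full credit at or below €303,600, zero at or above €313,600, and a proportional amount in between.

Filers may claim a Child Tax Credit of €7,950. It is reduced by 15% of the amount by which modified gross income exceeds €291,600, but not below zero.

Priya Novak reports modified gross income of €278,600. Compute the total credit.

€21,245

Education Credit: income exceeds €258,000 by €20,600, which is 21 full-or-partial €1,000 increments; reduction = 21 × €40 = €840, leaving €1,180.
Disability Support Credit: €278,600 is below the €333,000 cutoff, so the full €7,825 applies.
Renter's Relief Credit: €278,600 is at or below the €303,600 threshold, so the full €4,290 applies.
Child Tax Credit: €278,600 is at or below the €291,600 threshold, so the full €7,950 applies.
Total: €1,180 + €7,825 + €4,290 + €7,950 = €21,245.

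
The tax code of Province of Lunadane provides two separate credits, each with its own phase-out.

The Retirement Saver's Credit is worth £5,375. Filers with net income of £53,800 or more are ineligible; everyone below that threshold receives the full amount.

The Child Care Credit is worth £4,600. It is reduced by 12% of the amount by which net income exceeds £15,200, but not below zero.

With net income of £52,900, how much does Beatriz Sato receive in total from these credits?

£5,451

Retirement Saver's Credit: £52,900 is below the £53,800 cutoff, so the full £5,375 applies.
Child Care Credit: 12% of the £37,700 excess over £15,200 is £4,524; credit = £4,600 − £4,524 = £76.
Total: £5,375 + £76 = £5,451.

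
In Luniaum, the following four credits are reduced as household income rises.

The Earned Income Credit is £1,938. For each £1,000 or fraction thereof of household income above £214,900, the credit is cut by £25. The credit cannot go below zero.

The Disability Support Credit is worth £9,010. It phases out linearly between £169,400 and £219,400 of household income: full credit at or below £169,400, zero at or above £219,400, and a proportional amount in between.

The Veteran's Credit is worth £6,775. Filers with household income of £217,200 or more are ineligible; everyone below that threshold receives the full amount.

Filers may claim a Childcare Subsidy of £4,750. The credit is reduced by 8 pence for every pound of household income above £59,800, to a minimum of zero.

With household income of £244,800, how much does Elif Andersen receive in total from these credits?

Earned Income Credit: income exceeds £214,900 by £29,900, which is 30 full-or-partial £1,000 increments; reduction = 30 × £25 = £750, leaving £1,188.
Disability Support Credit: £244,800 is at or above £219,400, so the credit is £0.
Veteran's Credit: £244,800 meets or exceeds the £217,200 cutoff, so the credit is £0.
Childcare Subsidy: 8% of the £185,000 excess over £59,800 is £14,800 ≥ base, so the credit is £0.
Total: £1,188 + £0 + £0 + £0 = £1,188.

£1,188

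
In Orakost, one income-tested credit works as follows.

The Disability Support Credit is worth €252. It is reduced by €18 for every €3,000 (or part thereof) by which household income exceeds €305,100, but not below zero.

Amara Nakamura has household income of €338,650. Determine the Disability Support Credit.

Disability Support Credit: income exceeds €305,100 by €33,550, which is 12 full-or-partial €3,000 increments; reduction = 12 × €18 = €216, leaving €36.

€36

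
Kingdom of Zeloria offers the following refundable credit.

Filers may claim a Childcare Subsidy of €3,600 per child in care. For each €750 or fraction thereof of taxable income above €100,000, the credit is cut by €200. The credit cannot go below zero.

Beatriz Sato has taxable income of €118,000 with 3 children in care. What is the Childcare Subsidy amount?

€6,000

Childcare Subsidy: base = 3 × €3,600 = €10,800. income exceeds €100,000 by €18,000, which is 24 full-or-partial €750 increments; reduction = 24 × €200 = €4,800, leaving €6,000.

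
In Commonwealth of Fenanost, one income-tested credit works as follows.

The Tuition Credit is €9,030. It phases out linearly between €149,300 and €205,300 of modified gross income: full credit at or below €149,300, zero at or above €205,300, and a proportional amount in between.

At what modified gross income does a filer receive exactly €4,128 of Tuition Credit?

€4,128 is 4,128/9,030 of the full €9,030, so 4,902/9,030 of the €56,000 range has been used: income = €149,300 + €56,000 × 4,902/9,030 = €179,700.

€179,700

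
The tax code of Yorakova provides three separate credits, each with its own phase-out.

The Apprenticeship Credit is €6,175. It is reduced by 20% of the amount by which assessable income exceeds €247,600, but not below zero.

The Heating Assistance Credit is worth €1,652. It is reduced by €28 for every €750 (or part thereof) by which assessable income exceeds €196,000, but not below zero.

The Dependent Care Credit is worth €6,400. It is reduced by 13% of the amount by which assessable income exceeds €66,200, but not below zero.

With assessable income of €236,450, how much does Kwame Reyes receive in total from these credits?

€6,315

Apprenticeship Credit: €236,450 is at or below the €247,600 threshold, so the full €6,175 applies.
Heating Assistance Credit: income exceeds €196,000 by €40,450, which is 54 full-or-partial €750 increments; reduction = 54 × €28 = €1,512, leaving €140.
Dependent Care Credit: 13% of the €170,250 excess over €66,200 is €22,132.50 ≥ base, so the credit is €0.
Total: €6,175 + €140 + €0 = €6,315.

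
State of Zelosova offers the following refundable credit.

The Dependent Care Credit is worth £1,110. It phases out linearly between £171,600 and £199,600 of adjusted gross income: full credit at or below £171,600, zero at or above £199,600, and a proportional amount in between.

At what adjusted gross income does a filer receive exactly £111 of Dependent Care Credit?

£111 is 111/1,110 of the full £1,110, so 999/1,110 of the £28,000 range has been used: income = £171,600 + £28,000 × 999/1,110 = £196,800.

£196,800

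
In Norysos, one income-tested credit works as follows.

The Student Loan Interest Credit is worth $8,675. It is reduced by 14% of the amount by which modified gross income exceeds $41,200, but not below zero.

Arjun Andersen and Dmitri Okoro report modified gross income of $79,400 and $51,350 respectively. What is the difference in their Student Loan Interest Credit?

$3,927

Arjun ($79,400): Student Loan Interest Credit: 14% of the $38,200 excess over $41,200 is $5,348; credit = $8,675 − $5,348 = $3,327.
Dmitri ($51,350): Student Loan Interest Credit: 14% of the $10,150 excess over $41,200 is $1,421; credit = $8,675 − $1,421 = $7,254.
Difference: |$3,327 − $7,254| = $3,927.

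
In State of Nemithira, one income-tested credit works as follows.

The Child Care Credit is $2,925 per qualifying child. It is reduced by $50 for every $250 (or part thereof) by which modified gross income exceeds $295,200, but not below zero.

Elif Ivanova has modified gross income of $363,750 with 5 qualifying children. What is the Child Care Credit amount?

$875

Child Care Credit: base = 5 × $2,925 = $14,625. income exceeds $295,200 by $68,550, which is 275 full-or-partial $250 increments; reduction = 275 × $50 = $13,750, leaving $875.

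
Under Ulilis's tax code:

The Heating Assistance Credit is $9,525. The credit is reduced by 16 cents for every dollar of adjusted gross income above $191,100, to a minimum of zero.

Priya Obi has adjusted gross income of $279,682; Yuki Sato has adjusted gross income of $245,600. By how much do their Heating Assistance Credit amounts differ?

$805

Priya ($279,682): Heating Assistance Credit: 16% of the $88,582 excess over $191,100 is $14,173.12 ≥ base, so the credit is $0.
Yuki ($245,600): Heating Assistance Credit: 16% of the $54,500 excess over $191,100 is $8,720; credit = $9,525 − $8,720 = $805.
Difference: |$0 − $805| = $805.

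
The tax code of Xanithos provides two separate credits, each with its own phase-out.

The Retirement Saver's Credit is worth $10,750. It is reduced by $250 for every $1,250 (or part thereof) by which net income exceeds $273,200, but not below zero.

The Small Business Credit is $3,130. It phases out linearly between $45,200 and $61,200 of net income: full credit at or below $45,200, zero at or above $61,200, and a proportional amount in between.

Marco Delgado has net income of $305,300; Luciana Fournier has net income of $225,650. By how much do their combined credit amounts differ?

Marco ($305,300): Retirement Saver's Credit: income exceeds $273,200 by $32,100, which is 26 full-or-partial $1,250 increments; reduction = 26 × $250 = $6,500, leaving $4,250. Small Business Credit: $305,300 is at or above $61,200, so the credit is $0. total $4,250 + $0 = $4,250
Luciana ($225,650): Retirement Saver's Credit: $225,650 is at or below the $273,200 threshold, so the full $10,750 applies. Small Business Credit: $225,650 is at or above $61,200, so the credit is $0. total $10,750 + $0 = $10,750
Difference: |$4,250 − $10,750| = $6,500.

$6,500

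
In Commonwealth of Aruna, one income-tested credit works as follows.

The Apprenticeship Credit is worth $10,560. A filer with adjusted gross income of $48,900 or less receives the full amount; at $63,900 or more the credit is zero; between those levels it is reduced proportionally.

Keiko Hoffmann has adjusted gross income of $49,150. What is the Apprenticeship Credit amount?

$10,384

Apprenticeship Credit: $49,150 is $250 into a $15,000 phase-out range, leaving 14,750/15,000 of the credit: $10,560 × 14,750/15,000 = $10,384.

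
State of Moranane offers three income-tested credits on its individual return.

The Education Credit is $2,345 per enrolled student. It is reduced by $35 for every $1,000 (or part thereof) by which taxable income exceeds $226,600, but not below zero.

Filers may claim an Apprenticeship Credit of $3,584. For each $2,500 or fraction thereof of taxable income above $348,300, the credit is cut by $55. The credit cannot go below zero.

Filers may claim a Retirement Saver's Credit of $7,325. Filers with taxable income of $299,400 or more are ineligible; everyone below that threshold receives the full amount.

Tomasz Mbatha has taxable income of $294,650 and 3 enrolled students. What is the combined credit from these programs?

$15,529

Education Credit: base = 3 × $2,345 = $7,035. income exceeds $226,600 by $68,050, which is 69 full-or-partial $1,000 increments; reduction = 69 × $35 = $2,415, leaving $4,620.
Apprenticeship Credit: $294,650 is at or below the $348,300 threshold, so the full $3,584 applies.
Retirement Saver's Credit: $294,650 is below the $299,400 cutoff, so the full $7,325 applies.
Total: $4,620 + $3,584 + $7,325 = $15,529.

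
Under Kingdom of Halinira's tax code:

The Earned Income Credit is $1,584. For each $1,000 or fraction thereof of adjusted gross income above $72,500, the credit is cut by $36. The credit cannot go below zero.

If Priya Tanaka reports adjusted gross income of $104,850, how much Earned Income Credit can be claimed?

Earned Income Credit: income exceeds $72,500 by $32,350, which is 33 full-or-partial $1,000 increments; reduction = 33 × $36 = $1,188, leaving $396.

$396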